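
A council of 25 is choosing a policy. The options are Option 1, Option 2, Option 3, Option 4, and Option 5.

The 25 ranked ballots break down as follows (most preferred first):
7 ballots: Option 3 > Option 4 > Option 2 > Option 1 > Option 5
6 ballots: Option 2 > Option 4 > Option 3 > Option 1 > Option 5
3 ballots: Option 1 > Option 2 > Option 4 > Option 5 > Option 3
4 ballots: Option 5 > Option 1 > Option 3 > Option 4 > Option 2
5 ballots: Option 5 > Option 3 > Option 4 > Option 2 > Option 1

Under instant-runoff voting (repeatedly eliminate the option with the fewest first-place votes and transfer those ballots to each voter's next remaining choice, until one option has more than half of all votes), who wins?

Option 2

Round 1: Option 1 3, Option 2 6, Option 3 7, Option 4 0, Option 5 9. Option 4 eliminated.
Round 2: Option 1 3, Option 2 6, Option 3 7, Option 5 9. Option 1 eliminated.
Round 3: Option 2 9, Option 3 7, Option 5 9. Option 3 eliminated.
Round 4: Option 2 16, Option 5 9. Option 2 has a majority (≥13).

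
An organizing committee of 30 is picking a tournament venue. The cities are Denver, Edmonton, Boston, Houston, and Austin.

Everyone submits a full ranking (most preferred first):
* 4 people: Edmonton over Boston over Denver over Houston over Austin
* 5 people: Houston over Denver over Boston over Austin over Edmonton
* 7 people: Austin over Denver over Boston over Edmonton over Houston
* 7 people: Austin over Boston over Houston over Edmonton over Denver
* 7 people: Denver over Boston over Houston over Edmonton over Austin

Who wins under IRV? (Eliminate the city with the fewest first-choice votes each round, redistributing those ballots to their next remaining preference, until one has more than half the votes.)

Round 1: Denver 7, Edmonton 4, Boston 0, Houston 5, Austin 14. Boston eliminated.
Round 2: Denver 7, Edmonton 4, Houston 5, Austin 14. Edmonton eliminated.
Round 3: Denver 11, Houston 5, Austin 14. Houston eliminated.
Round 4: Denver 16, Austin 14. Denver has a majority (≥16).

Denver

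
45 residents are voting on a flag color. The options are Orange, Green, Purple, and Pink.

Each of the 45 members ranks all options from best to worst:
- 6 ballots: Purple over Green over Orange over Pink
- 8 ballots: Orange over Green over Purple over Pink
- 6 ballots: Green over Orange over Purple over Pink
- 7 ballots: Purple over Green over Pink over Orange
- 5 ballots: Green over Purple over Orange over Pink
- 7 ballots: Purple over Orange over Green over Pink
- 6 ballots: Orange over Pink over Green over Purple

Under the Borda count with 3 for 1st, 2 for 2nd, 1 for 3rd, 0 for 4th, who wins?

Orange: 6×1 + 8×3 + 6×2 + 7×0 + 5×1 + 7×2 + 6×3 = 79
Green: 6×2 + 8×2 + 6×3 + 7×2 + 5×3 + 7×1 + 6×1 = 88
Purple: 6×3 + 8×1 + 6×1 + 7×3 + 5×2 + 7×3 + 6×0 = 84
Pink: 6×0 + 8×0 + 6×0 + 7×1 + 5×0 + 7×0 + 6×2 = 19

Green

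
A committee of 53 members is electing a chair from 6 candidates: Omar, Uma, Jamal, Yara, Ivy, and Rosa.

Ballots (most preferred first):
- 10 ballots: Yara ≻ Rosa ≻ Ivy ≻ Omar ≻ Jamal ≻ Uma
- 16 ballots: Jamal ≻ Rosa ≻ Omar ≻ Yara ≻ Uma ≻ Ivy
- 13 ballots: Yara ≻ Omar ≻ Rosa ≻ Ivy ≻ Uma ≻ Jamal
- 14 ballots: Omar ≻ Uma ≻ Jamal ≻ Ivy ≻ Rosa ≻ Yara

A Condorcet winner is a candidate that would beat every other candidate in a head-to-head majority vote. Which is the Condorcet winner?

Omar vs Uma: 53–0
Omar vs Jamal: 37–16
Omar vs Yara: 30–23
Omar vs Ivy: 43–10
Omar vs Rosa: 27–26
Omar beats every other candidate.

Omar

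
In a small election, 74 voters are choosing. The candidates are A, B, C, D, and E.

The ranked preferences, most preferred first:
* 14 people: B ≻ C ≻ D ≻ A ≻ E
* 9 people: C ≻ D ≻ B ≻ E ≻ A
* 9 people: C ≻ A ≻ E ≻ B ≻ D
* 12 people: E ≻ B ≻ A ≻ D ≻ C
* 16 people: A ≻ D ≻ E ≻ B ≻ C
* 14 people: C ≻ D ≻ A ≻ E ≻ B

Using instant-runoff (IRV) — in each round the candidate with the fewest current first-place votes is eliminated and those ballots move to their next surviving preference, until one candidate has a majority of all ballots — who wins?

B

Round 1: A 16, B 14, C 32, D 0, E 12. D eliminated.
Round 2: A 16, B 14, C 32, E 12. E eliminated.
Round 3: A 16, B 26, C 32. A eliminated.
Round 4: B 42, C 32. B has a majority (≥38).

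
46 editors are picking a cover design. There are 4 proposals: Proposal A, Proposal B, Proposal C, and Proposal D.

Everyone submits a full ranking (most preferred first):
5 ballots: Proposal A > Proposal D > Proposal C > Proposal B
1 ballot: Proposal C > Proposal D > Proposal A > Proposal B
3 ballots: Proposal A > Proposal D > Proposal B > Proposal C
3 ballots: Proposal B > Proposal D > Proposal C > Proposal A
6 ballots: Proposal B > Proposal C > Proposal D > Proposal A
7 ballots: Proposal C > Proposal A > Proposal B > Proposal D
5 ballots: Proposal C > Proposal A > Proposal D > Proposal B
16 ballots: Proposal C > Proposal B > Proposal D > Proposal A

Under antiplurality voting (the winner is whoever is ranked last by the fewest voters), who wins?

Proposal C

Last-place votes: Proposal A 25, Proposal B 11, Proposal C 3, Proposal D 7.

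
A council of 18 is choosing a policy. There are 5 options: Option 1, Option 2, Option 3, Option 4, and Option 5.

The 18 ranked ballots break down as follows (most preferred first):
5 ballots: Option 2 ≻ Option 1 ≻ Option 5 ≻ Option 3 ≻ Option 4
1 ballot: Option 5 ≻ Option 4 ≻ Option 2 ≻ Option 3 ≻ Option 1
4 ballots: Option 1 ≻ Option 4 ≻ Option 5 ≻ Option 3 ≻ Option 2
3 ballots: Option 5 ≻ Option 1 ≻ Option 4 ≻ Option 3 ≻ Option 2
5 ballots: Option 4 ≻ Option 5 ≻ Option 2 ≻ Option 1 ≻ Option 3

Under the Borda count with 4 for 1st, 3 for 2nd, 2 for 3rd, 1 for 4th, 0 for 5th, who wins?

Option 5

Option 1: 5×3 + 1×0 + 4×4 + 3×3 + 5×1 = 45
Option 2: 5×4 + 1×2 + 4×0 + 3×0 + 5×2 = 32
Option 3: 5×1 + 1×1 + 4×1 + 3×1 + 5×0 = 13
Option 4: 5×0 + 1×3 + 4×3 + 3×2 + 5×4 = 41
Option 5: 5×2 + 1×4 + 4×2 + 3×4 + 5×3 = 49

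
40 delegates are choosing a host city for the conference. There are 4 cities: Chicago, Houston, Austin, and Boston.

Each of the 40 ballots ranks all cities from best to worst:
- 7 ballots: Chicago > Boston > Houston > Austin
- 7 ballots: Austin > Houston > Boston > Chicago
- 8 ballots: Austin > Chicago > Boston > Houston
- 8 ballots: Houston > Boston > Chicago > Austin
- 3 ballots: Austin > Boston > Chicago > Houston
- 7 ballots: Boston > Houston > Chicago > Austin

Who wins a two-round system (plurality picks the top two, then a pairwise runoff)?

Round 1 first-place votes: Chicago 7, Houston 8, Austin 18, Boston 7. Austin and Houston advance.
Runoff: Austin is ranked above Houston on 18 ballots, Houston above Austin on 22.

Houston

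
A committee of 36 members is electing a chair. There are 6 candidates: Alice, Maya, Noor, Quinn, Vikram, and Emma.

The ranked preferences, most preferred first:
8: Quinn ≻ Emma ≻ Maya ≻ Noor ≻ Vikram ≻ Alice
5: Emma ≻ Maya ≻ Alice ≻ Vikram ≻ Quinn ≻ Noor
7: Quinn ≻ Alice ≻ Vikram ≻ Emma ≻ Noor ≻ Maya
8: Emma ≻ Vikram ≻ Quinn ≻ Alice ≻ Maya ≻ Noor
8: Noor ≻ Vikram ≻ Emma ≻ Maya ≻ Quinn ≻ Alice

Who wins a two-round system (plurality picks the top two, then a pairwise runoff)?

Round 1 first-place votes: Alice 0, Maya 0, Noor 8, Quinn 15, Vikram 0, Emma 13. Quinn and Emma advance.
Runoff: Quinn is ranked above Emma on 15 ballots, Emma above Quinn on 21.

Emma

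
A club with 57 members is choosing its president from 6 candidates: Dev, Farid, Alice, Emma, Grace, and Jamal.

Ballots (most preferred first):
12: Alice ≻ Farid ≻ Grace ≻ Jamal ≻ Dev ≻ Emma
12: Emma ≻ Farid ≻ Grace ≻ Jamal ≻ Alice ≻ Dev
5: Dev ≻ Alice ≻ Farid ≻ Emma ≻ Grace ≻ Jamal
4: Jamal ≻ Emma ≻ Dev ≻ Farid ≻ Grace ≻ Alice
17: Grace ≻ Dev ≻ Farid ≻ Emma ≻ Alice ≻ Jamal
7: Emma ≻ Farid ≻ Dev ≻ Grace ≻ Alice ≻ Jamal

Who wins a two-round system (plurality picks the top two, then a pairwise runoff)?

Grace

Round 1 first-place votes: Dev 5, Farid 0, Alice 12, Emma 19, Grace 17, Jamal 4. Emma and Grace advance.
Runoff: Emma is ranked above Grace on 28 ballots, Grace above Emma on 29.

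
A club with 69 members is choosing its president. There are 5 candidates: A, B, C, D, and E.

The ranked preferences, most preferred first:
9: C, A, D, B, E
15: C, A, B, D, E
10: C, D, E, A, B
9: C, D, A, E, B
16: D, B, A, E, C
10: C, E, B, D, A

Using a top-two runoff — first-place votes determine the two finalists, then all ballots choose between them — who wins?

C

Round 1 first-place votes: A 0, B 0, C 53, D 16, E 0. C and D advance.
Runoff: C is ranked above D on 53 ballots, D above C on 16.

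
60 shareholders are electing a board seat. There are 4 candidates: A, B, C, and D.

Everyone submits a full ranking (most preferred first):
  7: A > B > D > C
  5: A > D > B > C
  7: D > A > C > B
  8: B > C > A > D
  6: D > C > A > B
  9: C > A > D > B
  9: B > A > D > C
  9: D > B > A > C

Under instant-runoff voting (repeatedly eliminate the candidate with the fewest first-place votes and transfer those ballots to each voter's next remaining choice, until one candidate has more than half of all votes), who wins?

Round 1: A 12, B 17, C 9, D 22. C eliminated.
Round 2: A 21, B 17, D 22. B eliminated.
Round 3: A 38, D 22. A has a majority (≥31).

A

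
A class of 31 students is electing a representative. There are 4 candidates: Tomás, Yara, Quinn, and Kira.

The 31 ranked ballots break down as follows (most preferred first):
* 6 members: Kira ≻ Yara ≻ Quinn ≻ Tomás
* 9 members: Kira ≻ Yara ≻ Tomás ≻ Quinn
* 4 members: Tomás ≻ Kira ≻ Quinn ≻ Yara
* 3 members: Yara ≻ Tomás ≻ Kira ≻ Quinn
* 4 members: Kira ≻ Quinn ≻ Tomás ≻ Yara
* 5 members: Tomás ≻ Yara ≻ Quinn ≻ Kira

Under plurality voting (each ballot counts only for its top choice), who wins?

First-place votes: Tomás 9, Yara 3, Quinn 0, Kira 19.

Kira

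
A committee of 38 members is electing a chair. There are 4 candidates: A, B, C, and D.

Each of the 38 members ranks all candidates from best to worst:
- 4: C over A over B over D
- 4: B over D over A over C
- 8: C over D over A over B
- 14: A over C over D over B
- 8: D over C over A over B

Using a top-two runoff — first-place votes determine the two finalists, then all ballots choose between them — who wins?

Round 1 first-place votes: A 14, B 4, C 12, D 8. A and C advance.
Runoff: A is ranked above C on 18 ballots, C above A on 20.

C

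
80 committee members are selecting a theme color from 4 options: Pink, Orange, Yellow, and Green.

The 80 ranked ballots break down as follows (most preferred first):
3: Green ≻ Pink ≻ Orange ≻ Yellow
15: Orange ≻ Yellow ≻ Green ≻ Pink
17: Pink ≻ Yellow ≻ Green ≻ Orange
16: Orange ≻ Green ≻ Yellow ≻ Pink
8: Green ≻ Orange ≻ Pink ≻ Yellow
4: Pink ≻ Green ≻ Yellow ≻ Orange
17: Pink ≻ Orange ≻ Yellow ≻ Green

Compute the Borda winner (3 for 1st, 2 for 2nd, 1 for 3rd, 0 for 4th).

Pink: 3×2 + 15×0 + 17×3 + 16×0 + 8×1 + 4×3 + 17×3 = 128
Orange: 3×1 + 15×3 + 17×0 + 16×3 + 8×2 + 4×0 + 17×2 = 146
Yellow: 3×0 + 15×2 + 17×2 + 16×1 + 8×0 + 4×1 + 17×1 = 101
Green: 3×3 + 15×1 + 17×1 + 16×2 + 8×3 + 4×2 + 17×0 = 105

Orange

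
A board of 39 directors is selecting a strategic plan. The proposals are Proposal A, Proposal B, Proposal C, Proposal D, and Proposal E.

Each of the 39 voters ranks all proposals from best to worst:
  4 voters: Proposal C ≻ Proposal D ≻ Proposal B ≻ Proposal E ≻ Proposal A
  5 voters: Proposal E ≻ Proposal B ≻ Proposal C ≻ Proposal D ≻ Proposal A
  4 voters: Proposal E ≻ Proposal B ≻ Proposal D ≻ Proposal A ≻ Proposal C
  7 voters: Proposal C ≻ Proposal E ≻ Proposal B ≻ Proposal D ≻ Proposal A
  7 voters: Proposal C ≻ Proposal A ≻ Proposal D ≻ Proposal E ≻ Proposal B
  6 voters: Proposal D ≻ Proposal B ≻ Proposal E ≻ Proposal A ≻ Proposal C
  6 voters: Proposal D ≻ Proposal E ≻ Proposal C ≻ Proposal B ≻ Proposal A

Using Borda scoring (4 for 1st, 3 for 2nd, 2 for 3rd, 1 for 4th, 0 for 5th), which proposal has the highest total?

Proposal E

Proposal A: 4×0 + 5×0 + 4×1 + 7×0 + 7×3 + 6×1 + 6×0 = 31
Proposal B: 4×2 + 5×3 + 4×3 + 7×2 + 7×0 + 6×3 + 6×1 = 73
Proposal C: 4×4 + 5×2 + 4×0 + 7×4 + 7×4 + 6×0 + 6×2 = 94
Proposal D: 4×3 + 5×1 + 4×2 + 7×1 + 7×2 + 6×4 + 6×4 = 94
Proposal E: 4×1 + 5×4 + 4×4 + 7×3 + 7×1 + 6×2 + 6×3 = 98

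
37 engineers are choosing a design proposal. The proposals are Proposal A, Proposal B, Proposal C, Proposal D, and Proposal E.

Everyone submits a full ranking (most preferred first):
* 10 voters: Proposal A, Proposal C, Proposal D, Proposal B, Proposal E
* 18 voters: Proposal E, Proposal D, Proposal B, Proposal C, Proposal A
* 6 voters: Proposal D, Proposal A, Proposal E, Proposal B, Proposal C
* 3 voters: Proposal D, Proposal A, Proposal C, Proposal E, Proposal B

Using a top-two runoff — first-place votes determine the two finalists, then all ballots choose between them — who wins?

Round 1 first-place votes: Proposal A 10, Proposal B 0, Proposal C 0, Proposal D 9, Proposal E 18. Proposal E and Proposal A advance.
Runoff: Proposal E is ranked above Proposal A on 18 ballots, Proposal A above Proposal E on 19.

Proposal A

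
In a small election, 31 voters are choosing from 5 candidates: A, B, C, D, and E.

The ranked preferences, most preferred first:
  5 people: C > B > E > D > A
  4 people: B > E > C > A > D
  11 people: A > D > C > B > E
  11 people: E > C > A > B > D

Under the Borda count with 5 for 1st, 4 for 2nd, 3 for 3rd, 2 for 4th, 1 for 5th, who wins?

A: 5×1 + 4×2 + 11×5 + 11×3 = 101
B: 5×4 + 4×5 + 11×2 + 11×2 = 84
C: 5×5 + 4×3 + 11×3 + 11×4 = 114
D: 5×2 + 4×1 + 11×4 + 11×1 = 69
E: 5×3 + 4×4 + 11×1 + 11×5 = 97

C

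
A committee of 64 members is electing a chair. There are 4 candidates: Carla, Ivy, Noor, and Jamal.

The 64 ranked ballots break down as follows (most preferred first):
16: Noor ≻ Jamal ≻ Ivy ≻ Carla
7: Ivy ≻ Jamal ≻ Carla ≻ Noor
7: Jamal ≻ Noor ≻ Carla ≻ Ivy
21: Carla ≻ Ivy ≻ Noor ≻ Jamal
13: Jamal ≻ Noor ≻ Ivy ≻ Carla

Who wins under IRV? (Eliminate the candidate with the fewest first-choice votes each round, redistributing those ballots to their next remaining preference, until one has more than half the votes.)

Jamal

Round 1: Carla 21, Ivy 7, Noor 16, Jamal 20. Ivy eliminated.
Round 2: Carla 21, Noor 16, Jamal 27. Noor eliminated.
Round 3: Carla 21, Jamal 43. Jamal has a majority (≥33).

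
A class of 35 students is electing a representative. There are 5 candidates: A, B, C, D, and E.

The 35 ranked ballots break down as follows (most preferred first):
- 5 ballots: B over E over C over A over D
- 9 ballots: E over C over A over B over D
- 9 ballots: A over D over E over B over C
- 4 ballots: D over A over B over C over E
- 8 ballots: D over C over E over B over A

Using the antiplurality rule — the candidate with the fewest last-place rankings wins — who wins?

Last-place votes: A 8, B 0, C 9, D 14, E 4.

B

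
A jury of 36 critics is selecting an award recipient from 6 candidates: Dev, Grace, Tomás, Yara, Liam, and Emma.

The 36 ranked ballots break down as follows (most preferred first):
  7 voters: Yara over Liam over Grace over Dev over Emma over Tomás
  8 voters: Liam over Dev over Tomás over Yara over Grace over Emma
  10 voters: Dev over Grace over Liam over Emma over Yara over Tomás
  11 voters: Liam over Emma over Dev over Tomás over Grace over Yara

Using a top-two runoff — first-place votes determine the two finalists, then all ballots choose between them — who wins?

Round 1 first-place votes: Dev 10, Grace 0, Tomás 0, Yara 7, Liam 19, Emma 0. Liam and Dev advance.
Runoff: Liam is ranked above Dev on 26 ballots, Dev above Liam on 10.

Liam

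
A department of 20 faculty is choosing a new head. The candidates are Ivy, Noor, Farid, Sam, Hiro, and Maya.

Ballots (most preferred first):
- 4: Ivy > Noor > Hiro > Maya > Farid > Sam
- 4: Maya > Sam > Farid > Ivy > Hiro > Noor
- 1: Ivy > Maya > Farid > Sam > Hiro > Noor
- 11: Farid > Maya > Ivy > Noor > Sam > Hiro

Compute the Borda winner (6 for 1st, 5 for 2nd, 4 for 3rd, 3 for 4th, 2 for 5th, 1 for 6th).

Maya

Ivy: 4×6 + 4×3 + 1×6 + 11×4 = 86
Noor: 4×5 + 4×1 + 1×1 + 11×3 = 58
Farid: 4×2 + 4×4 + 1×4 + 11×6 = 94
Sam: 4×1 + 4×5 + 1×3 + 11×2 = 49
Hiro: 4×4 + 4×2 + 1×2 + 11×1 = 37
Maya: 4×3 + 4×6 + 1×5 + 11×5 = 96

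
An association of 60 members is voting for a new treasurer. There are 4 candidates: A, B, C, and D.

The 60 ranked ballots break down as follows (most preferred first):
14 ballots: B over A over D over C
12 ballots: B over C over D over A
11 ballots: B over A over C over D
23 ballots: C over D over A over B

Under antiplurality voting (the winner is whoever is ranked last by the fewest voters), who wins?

Last-place votes: A 12, B 23, C 14, D 11.

D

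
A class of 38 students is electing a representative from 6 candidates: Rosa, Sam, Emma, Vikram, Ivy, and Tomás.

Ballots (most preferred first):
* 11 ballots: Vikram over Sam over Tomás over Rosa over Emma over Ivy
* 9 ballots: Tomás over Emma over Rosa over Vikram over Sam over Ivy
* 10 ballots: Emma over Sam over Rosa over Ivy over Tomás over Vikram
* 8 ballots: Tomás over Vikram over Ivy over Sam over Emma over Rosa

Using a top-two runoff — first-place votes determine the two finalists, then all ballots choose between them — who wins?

Round 1 first-place votes: Rosa 0, Sam 0, Emma 10, Vikram 11, Ivy 0, Tomás 17. Tomás and Vikram advance.
Runoff: Tomás is ranked above Vikram on 27 ballots, Vikram above Tomás on 11.

Tomás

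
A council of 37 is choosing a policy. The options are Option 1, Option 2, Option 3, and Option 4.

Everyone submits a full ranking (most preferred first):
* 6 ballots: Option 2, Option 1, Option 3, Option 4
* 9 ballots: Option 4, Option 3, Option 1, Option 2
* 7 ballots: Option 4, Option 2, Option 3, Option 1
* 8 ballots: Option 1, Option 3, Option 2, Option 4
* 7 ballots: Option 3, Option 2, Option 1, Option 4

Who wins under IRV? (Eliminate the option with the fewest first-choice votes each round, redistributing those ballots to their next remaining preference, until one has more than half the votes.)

Option 1

Round 1: Option 1 8, Option 2 6, Option 3 7, Option 4 16. Option 2 eliminated.
Round 2: Option 1 14, Option 3 7, Option 4 16. Option 3 eliminated.
Round 3: Option 1 21, Option 4 16. Option 1 has a majority (≥19).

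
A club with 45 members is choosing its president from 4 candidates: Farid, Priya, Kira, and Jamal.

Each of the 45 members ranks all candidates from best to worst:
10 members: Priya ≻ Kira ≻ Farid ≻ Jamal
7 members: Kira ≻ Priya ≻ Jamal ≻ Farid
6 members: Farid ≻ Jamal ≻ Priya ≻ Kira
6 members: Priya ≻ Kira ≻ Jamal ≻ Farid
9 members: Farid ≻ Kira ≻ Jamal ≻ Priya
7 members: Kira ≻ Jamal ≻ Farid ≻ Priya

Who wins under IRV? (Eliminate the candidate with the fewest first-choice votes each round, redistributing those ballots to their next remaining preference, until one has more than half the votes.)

Priya

Round 1: Farid 15, Priya 16, Kira 14, Jamal 0. Jamal eliminated.
Round 2: Farid 15, Priya 16, Kira 14. Kira eliminated.
Round 3: Farid 22, Priya 23. Priya has a majority (≥23).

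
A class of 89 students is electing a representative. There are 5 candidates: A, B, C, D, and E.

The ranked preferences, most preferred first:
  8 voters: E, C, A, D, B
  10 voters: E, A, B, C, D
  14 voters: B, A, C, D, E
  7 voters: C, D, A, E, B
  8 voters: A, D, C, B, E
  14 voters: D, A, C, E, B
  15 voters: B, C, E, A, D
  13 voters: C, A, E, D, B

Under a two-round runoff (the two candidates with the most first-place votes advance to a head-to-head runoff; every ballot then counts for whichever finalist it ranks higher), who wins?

C

Round 1 first-place votes: A 8, B 29, C 20, D 14, E 18. B and C advance.
Runoff: B is ranked above C on 39 ballots, C above B on 50.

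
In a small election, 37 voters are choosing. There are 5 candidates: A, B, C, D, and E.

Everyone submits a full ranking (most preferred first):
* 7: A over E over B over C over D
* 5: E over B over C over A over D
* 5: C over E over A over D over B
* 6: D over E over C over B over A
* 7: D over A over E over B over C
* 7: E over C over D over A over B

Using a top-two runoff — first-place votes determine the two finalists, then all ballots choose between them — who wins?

E

Round 1 first-place votes: A 7, B 0, C 5, D 13, E 12. D and E advance.
Runoff: D is ranked above E on 13 ballots, E above D on 24.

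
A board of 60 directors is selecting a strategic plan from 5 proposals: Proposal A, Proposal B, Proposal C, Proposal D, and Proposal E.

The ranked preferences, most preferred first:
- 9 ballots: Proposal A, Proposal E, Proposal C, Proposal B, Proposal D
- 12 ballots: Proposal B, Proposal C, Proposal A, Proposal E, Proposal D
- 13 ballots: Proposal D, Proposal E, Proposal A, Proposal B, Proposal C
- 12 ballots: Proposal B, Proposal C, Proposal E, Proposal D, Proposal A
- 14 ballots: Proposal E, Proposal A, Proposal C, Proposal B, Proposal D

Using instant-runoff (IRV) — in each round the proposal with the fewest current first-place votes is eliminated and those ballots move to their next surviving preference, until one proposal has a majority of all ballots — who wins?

Proposal E

Round 1: Proposal A 9, Proposal B 24, Proposal C 0, Proposal D 13, Proposal E 14. Proposal C eliminated.
Round 2: Proposal A 9, Proposal B 24, Proposal D 13, Proposal E 14. Proposal A eliminated.
Round 3: Proposal B 24, Proposal D 13, Proposal E 23. Proposal D eliminated.
Round 4: Proposal B 24, Proposal E 36. Proposal E has a majority (≥31).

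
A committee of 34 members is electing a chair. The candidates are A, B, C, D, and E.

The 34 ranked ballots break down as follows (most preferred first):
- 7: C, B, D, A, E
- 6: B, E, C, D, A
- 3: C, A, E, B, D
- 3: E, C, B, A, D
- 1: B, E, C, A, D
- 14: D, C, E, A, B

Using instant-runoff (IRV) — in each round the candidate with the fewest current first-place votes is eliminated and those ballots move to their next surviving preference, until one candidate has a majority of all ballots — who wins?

Round 1: A 0, B 7, C 10, D 14, E 3. A eliminated.
Round 2: B 7, C 10, D 14, E 3. E eliminated.
Round 3: B 7, C 13, D 14. B eliminated.
Round 4: C 20, D 14. C has a majority (≥18).

C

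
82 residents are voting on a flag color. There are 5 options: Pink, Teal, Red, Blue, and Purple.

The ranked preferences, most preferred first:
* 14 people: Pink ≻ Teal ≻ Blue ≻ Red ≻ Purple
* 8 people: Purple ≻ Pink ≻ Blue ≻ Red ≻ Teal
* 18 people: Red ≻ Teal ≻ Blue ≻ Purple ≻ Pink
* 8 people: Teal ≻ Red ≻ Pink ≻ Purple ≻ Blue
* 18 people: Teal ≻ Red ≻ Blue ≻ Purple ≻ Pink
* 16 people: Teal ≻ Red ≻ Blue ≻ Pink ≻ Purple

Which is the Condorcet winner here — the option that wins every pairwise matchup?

Teal

Teal vs Pink: 60–22
Teal vs Red: 56–26
Teal vs Blue: 74–8
Teal vs Purple: 74–8
Teal beats every other option.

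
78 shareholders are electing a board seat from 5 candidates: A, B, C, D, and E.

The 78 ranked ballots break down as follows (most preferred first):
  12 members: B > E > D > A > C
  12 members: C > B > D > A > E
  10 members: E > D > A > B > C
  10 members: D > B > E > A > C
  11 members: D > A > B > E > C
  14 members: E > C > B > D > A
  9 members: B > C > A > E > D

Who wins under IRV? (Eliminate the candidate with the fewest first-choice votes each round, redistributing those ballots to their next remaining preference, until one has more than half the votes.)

B

Round 1: A 0, B 21, C 12, D 21, E 24. A eliminated.
Round 2: B 21, C 12, D 21, E 24. C eliminated.
Round 3: B 33, D 21, E 24. D eliminated.
Round 4: B 54, E 24. B has a majority (≥40).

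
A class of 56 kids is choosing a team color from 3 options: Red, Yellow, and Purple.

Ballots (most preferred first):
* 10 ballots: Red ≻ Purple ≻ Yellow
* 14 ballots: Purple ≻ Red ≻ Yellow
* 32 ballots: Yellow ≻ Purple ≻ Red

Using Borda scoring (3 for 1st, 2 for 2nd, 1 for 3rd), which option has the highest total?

Purple

Red: 10×3 + 14×2 + 32×1 = 90
Yellow: 10×1 + 14×1 + 32×3 = 120
Purple: 10×2 + 14×3 + 32×2 = 126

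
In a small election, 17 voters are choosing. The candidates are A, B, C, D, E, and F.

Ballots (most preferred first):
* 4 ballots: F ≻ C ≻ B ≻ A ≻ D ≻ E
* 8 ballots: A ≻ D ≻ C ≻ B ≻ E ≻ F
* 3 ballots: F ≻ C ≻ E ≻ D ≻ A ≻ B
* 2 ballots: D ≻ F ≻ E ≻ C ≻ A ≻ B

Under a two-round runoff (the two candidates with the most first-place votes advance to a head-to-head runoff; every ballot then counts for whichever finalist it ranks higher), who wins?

F

Round 1 first-place votes: A 8, B 0, C 0, D 2, E 0, F 7. A and F advance.
Runoff: A is ranked above F on 8 ballots, F above A on 9.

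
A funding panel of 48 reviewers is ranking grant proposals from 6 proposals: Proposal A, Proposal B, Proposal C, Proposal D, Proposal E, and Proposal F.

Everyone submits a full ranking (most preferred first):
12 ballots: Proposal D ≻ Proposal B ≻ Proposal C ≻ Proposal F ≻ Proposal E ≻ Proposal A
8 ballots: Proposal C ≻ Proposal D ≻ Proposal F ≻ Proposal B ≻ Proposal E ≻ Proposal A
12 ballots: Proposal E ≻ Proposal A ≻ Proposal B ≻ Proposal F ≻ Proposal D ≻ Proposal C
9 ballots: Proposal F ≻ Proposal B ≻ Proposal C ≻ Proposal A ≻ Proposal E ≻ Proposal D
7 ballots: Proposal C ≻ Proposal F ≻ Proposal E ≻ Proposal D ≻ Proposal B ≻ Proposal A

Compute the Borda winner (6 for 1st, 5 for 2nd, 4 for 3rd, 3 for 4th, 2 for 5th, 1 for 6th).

Proposal F

Proposal A: 12×1 + 8×1 + 12×5 + 9×3 + 7×1 = 114
Proposal B: 12×5 + 8×3 + 12×4 + 9×5 + 7×2 = 191
Proposal C: 12×4 + 8×6 + 12×1 + 9×4 + 7×6 = 186
Proposal D: 12×6 + 8×5 + 12×2 + 9×1 + 7×3 = 166
Proposal E: 12×2 + 8×2 + 12×6 + 9×2 + 7×4 = 158
Proposal F: 12×3 + 8×4 + 12×3 + 9×6 + 7×5 = 193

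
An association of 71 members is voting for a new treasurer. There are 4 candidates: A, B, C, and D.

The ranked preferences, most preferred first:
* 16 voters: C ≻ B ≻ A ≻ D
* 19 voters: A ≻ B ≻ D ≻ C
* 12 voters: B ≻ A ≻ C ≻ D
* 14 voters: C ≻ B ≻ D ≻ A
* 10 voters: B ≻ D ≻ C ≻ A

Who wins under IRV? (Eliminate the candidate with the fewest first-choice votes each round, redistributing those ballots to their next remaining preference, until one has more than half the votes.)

B

Round 1: A 19, B 22, C 30, D 0. D eliminated.
Round 2: A 19, B 22, C 30. A eliminated.
Round 3: B 41, C 30. B has a majority (≥36).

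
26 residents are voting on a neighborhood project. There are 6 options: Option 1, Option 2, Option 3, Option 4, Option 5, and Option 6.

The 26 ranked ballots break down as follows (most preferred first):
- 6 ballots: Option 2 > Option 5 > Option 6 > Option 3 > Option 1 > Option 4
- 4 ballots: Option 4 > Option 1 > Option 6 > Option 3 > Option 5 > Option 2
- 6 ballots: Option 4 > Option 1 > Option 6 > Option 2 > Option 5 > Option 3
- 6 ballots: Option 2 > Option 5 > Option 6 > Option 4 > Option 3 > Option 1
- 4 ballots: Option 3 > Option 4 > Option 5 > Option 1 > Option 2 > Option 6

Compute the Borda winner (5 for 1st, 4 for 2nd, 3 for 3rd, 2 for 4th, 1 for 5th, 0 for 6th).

Option 4

Option 1: 6×1 + 4×4 + 6×4 + 6×0 + 4×2 = 54
Option 2: 6×5 + 4×0 + 6×2 + 6×5 + 4×1 = 76
Option 3: 6×2 + 4×2 + 6×0 + 6×1 + 4×5 = 46
Option 4: 6×0 + 4×5 + 6×5 + 6×2 + 4×4 = 78
Option 5: 6×4 + 4×1 + 6×1 + 6×4 + 4×3 = 70
Option 6: 6×3 + 4×3 + 6×3 + 6×3 + 4×0 = 66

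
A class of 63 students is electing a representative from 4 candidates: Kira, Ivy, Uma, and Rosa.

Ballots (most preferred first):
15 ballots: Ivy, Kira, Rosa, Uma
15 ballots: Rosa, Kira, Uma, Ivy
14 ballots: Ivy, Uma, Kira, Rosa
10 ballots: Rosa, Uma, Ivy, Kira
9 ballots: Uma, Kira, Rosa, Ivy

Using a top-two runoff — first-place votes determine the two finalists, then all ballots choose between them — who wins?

Round 1 first-place votes: Kira 0, Ivy 29, Uma 9, Rosa 25. Ivy and Rosa advance.
Runoff: Ivy is ranked above Rosa on 29 ballots, Rosa above Ivy on 34.

Rosa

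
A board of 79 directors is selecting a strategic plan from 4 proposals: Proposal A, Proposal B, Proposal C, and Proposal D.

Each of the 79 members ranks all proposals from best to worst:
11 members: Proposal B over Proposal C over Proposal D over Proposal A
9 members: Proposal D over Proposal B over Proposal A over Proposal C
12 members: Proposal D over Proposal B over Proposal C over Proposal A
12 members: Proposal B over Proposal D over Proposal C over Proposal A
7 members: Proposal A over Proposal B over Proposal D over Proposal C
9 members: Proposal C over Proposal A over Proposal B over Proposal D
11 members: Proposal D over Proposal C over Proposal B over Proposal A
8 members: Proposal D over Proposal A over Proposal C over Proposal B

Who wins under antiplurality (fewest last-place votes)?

Last-place votes: Proposal A 46, Proposal B 8, Proposal C 16, Proposal D 9.

Proposal B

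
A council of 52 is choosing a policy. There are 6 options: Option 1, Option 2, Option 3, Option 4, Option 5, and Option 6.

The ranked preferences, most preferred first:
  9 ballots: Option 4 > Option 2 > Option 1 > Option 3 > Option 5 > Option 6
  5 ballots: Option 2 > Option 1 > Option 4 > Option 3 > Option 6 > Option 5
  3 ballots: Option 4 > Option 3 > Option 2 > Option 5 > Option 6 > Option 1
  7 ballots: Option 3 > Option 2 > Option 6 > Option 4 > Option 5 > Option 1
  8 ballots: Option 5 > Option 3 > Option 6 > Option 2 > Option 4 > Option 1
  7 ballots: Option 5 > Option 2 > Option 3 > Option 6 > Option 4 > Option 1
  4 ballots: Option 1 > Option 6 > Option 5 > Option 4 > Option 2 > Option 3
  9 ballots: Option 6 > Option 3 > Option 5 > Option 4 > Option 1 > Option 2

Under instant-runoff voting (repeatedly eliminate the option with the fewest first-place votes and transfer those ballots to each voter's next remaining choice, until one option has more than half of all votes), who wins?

Round 1: Option 1 4, Option 2 5, Option 3 7, Option 4 12, Option 5 15, Option 6 9. Option 1 eliminated.
Round 2: Option 2 5, Option 3 7, Option 4 12, Option 5 15, Option 6 13. Option 2 eliminated.
Round 3: Option 3 7, Option 4 17, Option 5 15, Option 6 13. Option 3 eliminated.
Round 4: Option 4 17, Option 5 15, Option 6 20. Option 5 eliminated.
Round 5: Option 4 17, Option 6 35. Option 6 has a majority (≥27).

Option 6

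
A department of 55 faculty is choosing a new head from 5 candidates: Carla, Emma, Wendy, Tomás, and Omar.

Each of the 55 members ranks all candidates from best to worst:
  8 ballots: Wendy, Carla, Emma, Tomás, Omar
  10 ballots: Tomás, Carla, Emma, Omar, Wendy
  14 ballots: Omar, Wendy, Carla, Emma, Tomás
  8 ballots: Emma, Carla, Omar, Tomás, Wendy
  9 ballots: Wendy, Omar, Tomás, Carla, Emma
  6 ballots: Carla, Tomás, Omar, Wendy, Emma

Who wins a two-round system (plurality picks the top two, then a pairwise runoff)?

Omar

Round 1 first-place votes: Carla 6, Emma 8, Wendy 17, Tomás 10, Omar 14. Wendy and Omar advance.
Runoff: Wendy is ranked above Omar on 17 ballots, Omar above Wendy on 38.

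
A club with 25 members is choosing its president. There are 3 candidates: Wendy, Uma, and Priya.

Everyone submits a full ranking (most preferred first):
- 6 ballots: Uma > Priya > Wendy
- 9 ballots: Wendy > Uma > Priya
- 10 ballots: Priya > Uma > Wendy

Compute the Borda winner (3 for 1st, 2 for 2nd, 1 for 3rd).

Wendy: 6×1 + 9×3 + 10×1 = 43
Uma: 6×3 + 9×2 + 10×2 = 56
Priya: 6×2 + 9×1 + 10×3 = 51

Uma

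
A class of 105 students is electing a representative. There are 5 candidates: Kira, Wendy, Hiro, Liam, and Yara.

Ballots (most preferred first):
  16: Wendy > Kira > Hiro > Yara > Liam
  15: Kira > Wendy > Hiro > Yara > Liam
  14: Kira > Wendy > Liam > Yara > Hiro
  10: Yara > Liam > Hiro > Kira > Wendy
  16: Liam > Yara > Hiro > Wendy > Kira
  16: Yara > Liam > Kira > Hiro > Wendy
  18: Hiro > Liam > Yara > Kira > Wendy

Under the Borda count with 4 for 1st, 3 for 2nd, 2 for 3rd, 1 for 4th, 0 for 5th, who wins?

Kira: 16×3 + 15×4 + 14×4 + 10×1 + 16×0 + 16×2 + 18×1 = 224
Wendy: 16×4 + 15×3 + 14×3 + 10×0 + 16×1 + 16×0 + 18×0 = 167
Hiro: 16×2 + 15×2 + 14×0 + 10×2 + 16×2 + 16×1 + 18×4 = 202
Liam: 16×0 + 15×0 + 14×2 + 10×3 + 16×4 + 16×3 + 18×3 = 224
Yara: 16×1 + 15×1 + 14×1 + 10×4 + 16×3 + 16×4 + 18×2 = 233

Yara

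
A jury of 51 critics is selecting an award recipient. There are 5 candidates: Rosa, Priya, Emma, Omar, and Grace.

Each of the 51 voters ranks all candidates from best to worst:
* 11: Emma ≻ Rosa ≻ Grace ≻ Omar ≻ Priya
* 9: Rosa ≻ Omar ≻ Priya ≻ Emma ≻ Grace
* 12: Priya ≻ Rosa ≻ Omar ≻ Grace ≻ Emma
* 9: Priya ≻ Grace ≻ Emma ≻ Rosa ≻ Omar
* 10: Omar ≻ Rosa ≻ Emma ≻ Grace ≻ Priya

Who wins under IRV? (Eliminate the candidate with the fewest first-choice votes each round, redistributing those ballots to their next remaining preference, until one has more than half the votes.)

Omar

Round 1: Rosa 9, Priya 21, Emma 11, Omar 10, Grace 0. Grace eliminated.
Round 2: Rosa 9, Priya 21, Emma 11, Omar 10. Rosa eliminated.
Round 3: Priya 21, Emma 11, Omar 19. Emma eliminated.
Round 4: Priya 21, Omar 30. Omar has a majority (≥26).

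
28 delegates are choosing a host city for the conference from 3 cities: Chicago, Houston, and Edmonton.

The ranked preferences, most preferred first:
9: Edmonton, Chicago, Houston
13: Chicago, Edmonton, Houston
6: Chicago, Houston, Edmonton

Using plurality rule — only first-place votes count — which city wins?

First-place votes: Chicago 19, Houston 0, Edmonton 9.

Chicago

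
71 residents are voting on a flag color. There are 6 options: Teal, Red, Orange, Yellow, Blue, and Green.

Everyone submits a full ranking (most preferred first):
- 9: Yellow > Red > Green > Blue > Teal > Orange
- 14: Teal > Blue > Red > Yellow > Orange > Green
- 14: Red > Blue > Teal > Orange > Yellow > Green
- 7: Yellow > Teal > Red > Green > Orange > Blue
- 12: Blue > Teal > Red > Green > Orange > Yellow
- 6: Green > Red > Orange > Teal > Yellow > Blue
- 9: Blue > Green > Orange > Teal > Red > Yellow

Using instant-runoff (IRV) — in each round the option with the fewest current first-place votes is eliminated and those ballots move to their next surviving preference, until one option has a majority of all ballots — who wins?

Round 1: Teal 14, Red 14, Orange 0, Yellow 16, Blue 21, Green 6. Orange eliminated.
Round 2: Teal 14, Red 14, Yellow 16, Blue 21, Green 6. Green eliminated.
Round 3: Teal 14, Red 20, Yellow 16, Blue 21. Teal eliminated.
Round 4: Red 20, Yellow 16, Blue 35. Yellow eliminated.
Round 5: Red 36, Blue 35. Red has a majority (≥36).

Red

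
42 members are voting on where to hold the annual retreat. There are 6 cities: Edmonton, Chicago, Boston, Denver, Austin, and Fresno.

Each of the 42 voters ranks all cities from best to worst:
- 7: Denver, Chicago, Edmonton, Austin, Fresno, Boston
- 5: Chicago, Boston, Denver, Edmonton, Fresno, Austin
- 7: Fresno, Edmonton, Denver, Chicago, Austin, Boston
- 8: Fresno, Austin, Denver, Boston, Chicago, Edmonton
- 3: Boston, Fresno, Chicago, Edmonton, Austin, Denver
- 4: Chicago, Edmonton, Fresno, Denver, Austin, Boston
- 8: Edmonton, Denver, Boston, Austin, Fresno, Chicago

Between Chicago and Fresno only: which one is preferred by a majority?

Fresno

Chicago is ranked above Fresno on 16 ballots; Fresno above Chicago on 26.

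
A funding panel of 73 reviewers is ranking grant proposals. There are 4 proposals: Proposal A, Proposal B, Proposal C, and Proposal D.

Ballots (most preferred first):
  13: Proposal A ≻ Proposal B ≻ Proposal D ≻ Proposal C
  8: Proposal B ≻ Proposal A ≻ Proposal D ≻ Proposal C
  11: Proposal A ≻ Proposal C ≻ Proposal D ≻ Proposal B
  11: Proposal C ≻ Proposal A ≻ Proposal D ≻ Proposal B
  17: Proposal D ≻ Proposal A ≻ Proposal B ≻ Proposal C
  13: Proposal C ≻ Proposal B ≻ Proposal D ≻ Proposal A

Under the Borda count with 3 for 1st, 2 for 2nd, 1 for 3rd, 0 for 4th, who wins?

Proposal A

Proposal A: 13×3 + 8×2 + 11×3 + 11×2 + 17×2 + 13×0 = 144
Proposal B: 13×2 + 8×3 + 11×0 + 11×0 + 17×1 + 13×2 = 93
Proposal C: 13×0 + 8×0 + 11×2 + 11×3 + 17×0 + 13×3 = 94
Proposal D: 13×1 + 8×1 + 11×1 + 11×1 + 17×3 + 13×1 = 107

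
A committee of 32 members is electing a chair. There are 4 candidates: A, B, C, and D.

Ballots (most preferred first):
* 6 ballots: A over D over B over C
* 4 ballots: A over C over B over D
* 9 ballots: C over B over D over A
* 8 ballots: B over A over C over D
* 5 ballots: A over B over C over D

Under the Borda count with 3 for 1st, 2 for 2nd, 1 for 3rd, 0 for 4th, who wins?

B

A: 6×3 + 4×3 + 9×0 + 8×2 + 5×3 = 61
B: 6×1 + 4×1 + 9×2 + 8×3 + 5×2 = 62
C: 6×0 + 4×2 + 9×3 + 8×1 + 5×1 = 48
D: 6×2 + 4×0 + 9×1 + 8×0 + 5×0 = 21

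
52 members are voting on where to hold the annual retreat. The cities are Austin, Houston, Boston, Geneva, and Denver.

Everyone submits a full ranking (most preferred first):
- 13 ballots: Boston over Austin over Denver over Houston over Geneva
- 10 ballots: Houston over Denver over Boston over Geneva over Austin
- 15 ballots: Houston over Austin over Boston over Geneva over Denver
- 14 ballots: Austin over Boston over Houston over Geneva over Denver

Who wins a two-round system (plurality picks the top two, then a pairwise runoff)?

Austin

Round 1 first-place votes: Austin 14, Houston 25, Boston 13, Geneva 0, Denver 0. Houston and Austin advance.
Runoff: Houston is ranked above Austin on 25 ballots, Austin above Houston on 27.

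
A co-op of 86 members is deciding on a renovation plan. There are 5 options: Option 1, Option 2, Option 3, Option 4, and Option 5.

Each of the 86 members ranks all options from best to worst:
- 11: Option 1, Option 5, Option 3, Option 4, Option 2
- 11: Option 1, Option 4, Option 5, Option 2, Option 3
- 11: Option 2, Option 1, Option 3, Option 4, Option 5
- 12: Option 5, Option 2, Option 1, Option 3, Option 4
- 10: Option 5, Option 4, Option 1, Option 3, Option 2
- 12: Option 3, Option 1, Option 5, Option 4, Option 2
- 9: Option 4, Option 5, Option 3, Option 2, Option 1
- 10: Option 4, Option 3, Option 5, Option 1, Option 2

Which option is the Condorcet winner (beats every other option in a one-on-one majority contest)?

Option 1 vs Option 2: 54–32
Option 1 vs Option 3: 55–31
Option 1 vs Option 4: 57–29
Option 1 vs Option 5: 45–41
Option 1 beats every other option.

Option 1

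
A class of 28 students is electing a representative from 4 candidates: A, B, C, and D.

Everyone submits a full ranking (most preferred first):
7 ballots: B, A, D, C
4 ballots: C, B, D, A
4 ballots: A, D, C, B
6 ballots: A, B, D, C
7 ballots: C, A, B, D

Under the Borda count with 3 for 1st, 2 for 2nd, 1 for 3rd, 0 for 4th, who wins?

A: 7×2 + 4×0 + 4×3 + 6×3 + 7×2 = 58
B: 7×3 + 4×2 + 4×0 + 6×2 + 7×1 = 48
C: 7×0 + 4×3 + 4×1 + 6×0 + 7×3 = 37
D: 7×1 + 4×1 + 4×2 + 6×1 + 7×0 = 25

A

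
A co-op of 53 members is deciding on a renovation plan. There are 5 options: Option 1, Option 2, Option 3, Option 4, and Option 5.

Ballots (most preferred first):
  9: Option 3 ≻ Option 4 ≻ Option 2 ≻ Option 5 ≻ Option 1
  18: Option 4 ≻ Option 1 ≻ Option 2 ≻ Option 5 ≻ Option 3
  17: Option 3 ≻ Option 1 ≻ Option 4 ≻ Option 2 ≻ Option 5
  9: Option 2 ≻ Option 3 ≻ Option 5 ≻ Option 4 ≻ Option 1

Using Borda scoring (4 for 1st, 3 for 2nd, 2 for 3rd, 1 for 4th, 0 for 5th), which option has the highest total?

Option 4

Option 1: 9×0 + 18×3 + 17×3 + 9×0 = 105
Option 2: 9×2 + 18×2 + 17×1 + 9×4 = 107
Option 3: 9×4 + 18×0 + 17×4 + 9×3 = 131
Option 4: 9×3 + 18×4 + 17×2 + 9×1 = 142
Option 5: 9×1 + 18×1 + 17×0 + 9×2 = 45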